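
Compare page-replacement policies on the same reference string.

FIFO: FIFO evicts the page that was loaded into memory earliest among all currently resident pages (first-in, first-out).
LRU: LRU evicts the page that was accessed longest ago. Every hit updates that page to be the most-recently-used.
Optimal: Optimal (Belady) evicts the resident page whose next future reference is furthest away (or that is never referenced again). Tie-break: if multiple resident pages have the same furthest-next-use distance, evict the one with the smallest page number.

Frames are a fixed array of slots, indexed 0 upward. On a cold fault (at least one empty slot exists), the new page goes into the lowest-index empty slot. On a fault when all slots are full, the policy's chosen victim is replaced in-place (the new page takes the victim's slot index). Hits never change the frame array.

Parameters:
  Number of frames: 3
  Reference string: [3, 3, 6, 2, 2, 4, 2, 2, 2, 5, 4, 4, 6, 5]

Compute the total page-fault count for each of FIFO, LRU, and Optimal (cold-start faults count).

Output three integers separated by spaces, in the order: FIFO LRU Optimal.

Answer: 6 6 5

Derivation:
--- FIFO ---
  step 0: ref 3 -> FAULT, frames=[3,-,-] (faults so far: 1)
  step 1: ref 3 -> HIT, frames=[3,-,-] (faults so far: 1)
  step 2: ref 6 -> FAULT, frames=[3,6,-] (faults so far: 2)
  step 3: ref 2 -> FAULT, frames=[3,6,2] (faults so far: 3)
  step 4: ref 2 -> HIT, frames=[3,6,2] (faults so far: 3)
  step 5: ref 4 -> FAULT, evict 3, frames=[4,6,2] (faults so far: 4)
  step 6: ref 2 -> HIT, frames=[4,6,2] (faults so far: 4)
  step 7: ref 2 -> HIT, frames=[4,6,2] (faults so far: 4)
  step 8: ref 2 -> HIT, frames=[4,6,2] (faults so far: 4)
  step 9: ref 5 -> FAULT, evict 6, frames=[4,5,2] (faults so far: 5)
  step 10: ref 4 -> HIT, frames=[4,5,2] (faults so far: 5)
  step 11: ref 4 -> HIT, frames=[4,5,2] (faults so far: 5)
  step 12: ref 6 -> FAULT, evict 2, frames=[4,5,6] (faults so far: 6)
  step 13: ref 5 -> HIT, frames=[4,5,6] (faults so far: 6)
  FIFO total faults: 6
--- LRU ---
  step 0: ref 3 -> FAULT, frames=[3,-,-] (faults so far: 1)
  step 1: ref 3 -> HIT, frames=[3,-,-] (faults so far: 1)
  step 2: ref 6 -> FAULT, frames=[3,6,-] (faults so far: 2)
  step 3: ref 2 -> FAULT, frames=[3,6,2] (faults so far: 3)
  step 4: ref 2 -> HIT, frames=[3,6,2] (faults so far: 3)
  step 5: ref 4 -> FAULT, evict 3, frames=[4,6,2] (faults so far: 4)
  step 6: ref 2 -> HIT, frames=[4,6,2] (faults so far: 4)
  step 7: ref 2 -> HIT, frames=[4,6,2] (faults so far: 4)
  step 8: ref 2 -> HIT, frames=[4,6,2] (faults so far: 4)
  step 9: ref 5 -> FAULT, evict 6, frames=[4,5,2] (faults so far: 5)
  step 10: ref 4 -> HIT, frames=[4,5,2] (faults so far: 5)
  step 11: ref 4 -> HIT, frames=[4,5,2] (faults so far: 5)
  step 12: ref 6 -> FAULT, evict 2, frames=[4,5,6] (faults so far: 6)
  step 13: ref 5 -> HIT, frames=[4,5,6] (faults so far: 6)
  LRU total faults: 6
--- Optimal ---
  step 0: ref 3 -> FAULT, frames=[3,-,-] (faults so far: 1)
  step 1: ref 3 -> HIT, frames=[3,-,-] (faults so far: 1)
  step 2: ref 6 -> FAULT, frames=[3,6,-] (faults so far: 2)
  step 3: ref 2 -> FAULT, frames=[3,6,2] (faults so far: 3)
  step 4: ref 2 -> HIT, frames=[3,6,2] (faults so far: 3)
  step 5: ref 4 -> FAULT, evict 3, frames=[4,6,2] (faults so far: 4)
  step 6: ref 2 -> HIT, frames=[4,6,2] (faults so far: 4)
  step 7: ref 2 -> HIT, frames=[4,6,2] (faults so far: 4)
  step 8: ref 2 -> HIT, frames=[4,6,2] (faults so far: 4)
  step 9: ref 5 -> FAULT, evict 2, frames=[4,6,5] (faults so far: 5)
  step 10: ref 4 -> HIT, frames=[4,6,5] (faults so far: 5)
  step 11: ref 4 -> HIT, frames=[4,6,5] (faults so far: 5)
  step 12: ref 6 -> HIT, frames=[4,6,5] (faults so far: 5)
  step 13: ref 5 -> HIT, frames=[4,6,5] (faults so far: 5)
  Optimal total faults: 5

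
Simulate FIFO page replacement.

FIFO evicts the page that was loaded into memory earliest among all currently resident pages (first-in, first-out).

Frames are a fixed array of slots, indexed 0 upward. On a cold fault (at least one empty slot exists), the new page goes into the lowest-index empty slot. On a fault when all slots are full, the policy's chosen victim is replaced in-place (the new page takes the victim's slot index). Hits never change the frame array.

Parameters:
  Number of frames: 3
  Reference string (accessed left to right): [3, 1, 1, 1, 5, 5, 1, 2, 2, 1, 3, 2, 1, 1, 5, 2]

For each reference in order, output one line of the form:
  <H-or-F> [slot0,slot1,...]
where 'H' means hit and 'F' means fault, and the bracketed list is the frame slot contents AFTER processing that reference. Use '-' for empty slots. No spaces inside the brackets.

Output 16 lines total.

F [3,-,-]
F [3,1,-]
H [3,1,-]
H [3,1,-]
F [3,1,5]
H [3,1,5]
H [3,1,5]
F [2,1,5]
H [2,1,5]
H [2,1,5]
F [2,3,5]
H [2,3,5]
F [2,3,1]
H [2,3,1]
F [5,3,1]
F [5,2,1]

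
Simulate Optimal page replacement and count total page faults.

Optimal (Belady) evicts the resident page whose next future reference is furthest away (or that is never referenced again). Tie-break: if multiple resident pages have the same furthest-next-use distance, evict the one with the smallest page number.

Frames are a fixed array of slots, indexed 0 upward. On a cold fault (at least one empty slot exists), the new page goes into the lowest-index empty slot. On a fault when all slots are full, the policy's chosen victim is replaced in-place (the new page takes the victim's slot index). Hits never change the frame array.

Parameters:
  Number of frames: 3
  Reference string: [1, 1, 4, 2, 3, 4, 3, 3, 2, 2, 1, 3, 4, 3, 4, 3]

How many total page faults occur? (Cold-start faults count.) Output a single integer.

Step 0: ref 1 → FAULT, frames=[1,-,-]
Step 1: ref 1 → HIT, frames=[1,-,-]
Step 2: ref 4 → FAULT, frames=[1,4,-]
Step 3: ref 2 → FAULT, frames=[1,4,2]
Step 4: ref 3 → FAULT (evict 1), frames=[3,4,2]
Step 5: ref 4 → HIT, frames=[3,4,2]
Step 6: ref 3 → HIT, frames=[3,4,2]
Step 7: ref 3 → HIT, frames=[3,4,2]
Step 8: ref 2 → HIT, frames=[3,4,2]
Step 9: ref 2 → HIT, frames=[3,4,2]
Step 10: ref 1 → FAULT (evict 2), frames=[3,4,1]
Step 11: ref 3 → HIT, frames=[3,4,1]
Step 12: ref 4 → HIT, frames=[3,4,1]
Step 13: ref 3 → HIT, frames=[3,4,1]
Step 14: ref 4 → HIT, frames=[3,4,1]
Step 15: ref 3 → HIT, frames=[3,4,1]
Total faults: 5

Answer: 5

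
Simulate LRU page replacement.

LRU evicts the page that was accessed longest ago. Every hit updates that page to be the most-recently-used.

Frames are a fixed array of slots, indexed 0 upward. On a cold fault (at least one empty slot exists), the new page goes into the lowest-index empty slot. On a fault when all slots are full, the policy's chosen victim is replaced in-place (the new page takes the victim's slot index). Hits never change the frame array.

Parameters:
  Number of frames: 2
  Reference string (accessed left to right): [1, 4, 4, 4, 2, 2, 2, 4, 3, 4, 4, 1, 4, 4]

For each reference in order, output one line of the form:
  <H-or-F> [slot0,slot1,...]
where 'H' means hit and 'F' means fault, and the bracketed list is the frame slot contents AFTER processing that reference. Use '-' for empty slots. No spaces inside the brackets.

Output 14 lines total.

F [1,-]
F [1,4]
H [1,4]
H [1,4]
F [2,4]
H [2,4]
H [2,4]
H [2,4]
F [3,4]
H [3,4]
H [3,4]
F [1,4]
H [1,4]
H [1,4]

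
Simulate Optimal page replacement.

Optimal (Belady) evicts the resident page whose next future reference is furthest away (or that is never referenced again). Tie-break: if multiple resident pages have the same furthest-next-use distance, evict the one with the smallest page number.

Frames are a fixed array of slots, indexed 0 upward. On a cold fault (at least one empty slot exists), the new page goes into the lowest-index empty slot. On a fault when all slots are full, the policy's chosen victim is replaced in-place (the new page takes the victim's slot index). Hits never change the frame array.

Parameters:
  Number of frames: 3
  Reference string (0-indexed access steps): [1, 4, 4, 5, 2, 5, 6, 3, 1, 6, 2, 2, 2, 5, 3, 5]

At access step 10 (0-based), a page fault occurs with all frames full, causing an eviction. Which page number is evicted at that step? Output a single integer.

Step 0: ref 1 -> FAULT, frames=[1,-,-]
Step 1: ref 4 -> FAULT, frames=[1,4,-]
Step 2: ref 4 -> HIT, frames=[1,4,-]
Step 3: ref 5 -> FAULT, frames=[1,4,5]
Step 4: ref 2 -> FAULT, evict 4, frames=[1,2,5]
Step 5: ref 5 -> HIT, frames=[1,2,5]
Step 6: ref 6 -> FAULT, evict 5, frames=[1,2,6]
Step 7: ref 3 -> FAULT, evict 2, frames=[1,3,6]
Step 8: ref 1 -> HIT, frames=[1,3,6]
Step 9: ref 6 -> HIT, frames=[1,3,6]
Step 10: ref 2 -> FAULT, evict 1, frames=[2,3,6]
At step 10: evicted page 1

Answer: 1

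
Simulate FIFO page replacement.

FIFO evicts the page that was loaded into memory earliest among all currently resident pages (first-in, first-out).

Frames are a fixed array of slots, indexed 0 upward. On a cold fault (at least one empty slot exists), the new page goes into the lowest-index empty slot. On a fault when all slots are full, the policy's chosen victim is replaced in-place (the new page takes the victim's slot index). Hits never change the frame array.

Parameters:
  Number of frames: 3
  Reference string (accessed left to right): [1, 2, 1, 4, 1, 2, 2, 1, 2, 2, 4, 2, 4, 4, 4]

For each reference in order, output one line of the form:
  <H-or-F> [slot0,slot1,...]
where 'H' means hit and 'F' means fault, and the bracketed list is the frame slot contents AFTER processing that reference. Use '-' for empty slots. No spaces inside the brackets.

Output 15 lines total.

F [1,-,-]
F [1,2,-]
H [1,2,-]
F [1,2,4]
H [1,2,4]
H [1,2,4]
H [1,2,4]
H [1,2,4]
H [1,2,4]
H [1,2,4]
H [1,2,4]
H [1,2,4]
H [1,2,4]
H [1,2,4]
H [1,2,4]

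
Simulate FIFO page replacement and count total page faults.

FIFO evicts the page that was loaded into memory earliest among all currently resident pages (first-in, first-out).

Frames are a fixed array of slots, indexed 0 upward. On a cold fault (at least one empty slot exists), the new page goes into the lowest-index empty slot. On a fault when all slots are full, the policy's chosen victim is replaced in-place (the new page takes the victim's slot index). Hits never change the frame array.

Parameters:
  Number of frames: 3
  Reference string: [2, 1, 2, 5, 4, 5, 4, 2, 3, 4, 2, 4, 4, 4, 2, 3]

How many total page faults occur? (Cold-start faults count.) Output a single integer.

Answer: 6

Derivation:
Step 0: ref 2 → FAULT, frames=[2,-,-]
Step 1: ref 1 → FAULT, frames=[2,1,-]
Step 2: ref 2 → HIT, frames=[2,1,-]
Step 3: ref 5 → FAULT, frames=[2,1,5]
Step 4: ref 4 → FAULT (evict 2), frames=[4,1,5]
Step 5: ref 5 → HIT, frames=[4,1,5]
Step 6: ref 4 → HIT, frames=[4,1,5]
Step 7: ref 2 → FAULT (evict 1), frames=[4,2,5]
Step 8: ref 3 → FAULT (evict 5), frames=[4,2,3]
Step 9: ref 4 → HIT, frames=[4,2,3]
Step 10: ref 2 → HIT, frames=[4,2,3]
Step 11: ref 4 → HIT, frames=[4,2,3]
Step 12: ref 4 → HIT, frames=[4,2,3]
Step 13: ref 4 → HIT, frames=[4,2,3]
Step 14: ref 2 → HIT, frames=[4,2,3]
Step 15: ref 3 → HIT, frames=[4,2,3]
Total faults: 6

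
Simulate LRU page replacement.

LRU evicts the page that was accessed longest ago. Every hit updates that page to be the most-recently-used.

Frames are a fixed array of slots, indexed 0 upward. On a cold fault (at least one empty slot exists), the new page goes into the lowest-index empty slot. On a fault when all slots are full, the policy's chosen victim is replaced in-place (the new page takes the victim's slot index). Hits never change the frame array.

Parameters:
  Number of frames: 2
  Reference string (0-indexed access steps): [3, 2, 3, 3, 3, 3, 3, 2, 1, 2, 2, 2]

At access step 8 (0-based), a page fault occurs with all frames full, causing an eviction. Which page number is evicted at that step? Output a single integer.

Answer: 3

Derivation:
Step 0: ref 3 -> FAULT, frames=[3,-]
Step 1: ref 2 -> FAULT, frames=[3,2]
Step 2: ref 3 -> HIT, frames=[3,2]
Step 3: ref 3 -> HIT, frames=[3,2]
Step 4: ref 3 -> HIT, frames=[3,2]
Step 5: ref 3 -> HIT, frames=[3,2]
Step 6: ref 3 -> HIT, frames=[3,2]
Step 7: ref 2 -> HIT, frames=[3,2]
Step 8: ref 1 -> FAULT, evict 3, frames=[1,2]
At step 8: evicted page 3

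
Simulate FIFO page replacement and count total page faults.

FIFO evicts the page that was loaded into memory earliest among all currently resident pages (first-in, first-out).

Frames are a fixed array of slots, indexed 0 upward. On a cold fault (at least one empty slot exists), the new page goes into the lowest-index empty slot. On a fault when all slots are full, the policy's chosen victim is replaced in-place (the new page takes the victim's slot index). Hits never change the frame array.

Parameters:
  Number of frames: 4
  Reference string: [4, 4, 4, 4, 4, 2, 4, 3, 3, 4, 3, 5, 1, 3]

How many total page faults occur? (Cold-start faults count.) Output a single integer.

Answer: 5

Derivation:
Step 0: ref 4 → FAULT, frames=[4,-,-,-]
Step 1: ref 4 → HIT, frames=[4,-,-,-]
Step 2: ref 4 → HIT, frames=[4,-,-,-]
Step 3: ref 4 → HIT, frames=[4,-,-,-]
Step 4: ref 4 → HIT, frames=[4,-,-,-]
Step 5: ref 2 → FAULT, frames=[4,2,-,-]
Step 6: ref 4 → HIT, frames=[4,2,-,-]
Step 7: ref 3 → FAULT, frames=[4,2,3,-]
Step 8: ref 3 → HIT, frames=[4,2,3,-]
Step 9: ref 4 → HIT, frames=[4,2,3,-]
Step 10: ref 3 → HIT, frames=[4,2,3,-]
Step 11: ref 5 → FAULT, frames=[4,2,3,5]
Step 12: ref 1 → FAULT (evict 4), frames=[1,2,3,5]
Step 13: ref 3 → HIT, frames=[1,2,3,5]
Total faults: 5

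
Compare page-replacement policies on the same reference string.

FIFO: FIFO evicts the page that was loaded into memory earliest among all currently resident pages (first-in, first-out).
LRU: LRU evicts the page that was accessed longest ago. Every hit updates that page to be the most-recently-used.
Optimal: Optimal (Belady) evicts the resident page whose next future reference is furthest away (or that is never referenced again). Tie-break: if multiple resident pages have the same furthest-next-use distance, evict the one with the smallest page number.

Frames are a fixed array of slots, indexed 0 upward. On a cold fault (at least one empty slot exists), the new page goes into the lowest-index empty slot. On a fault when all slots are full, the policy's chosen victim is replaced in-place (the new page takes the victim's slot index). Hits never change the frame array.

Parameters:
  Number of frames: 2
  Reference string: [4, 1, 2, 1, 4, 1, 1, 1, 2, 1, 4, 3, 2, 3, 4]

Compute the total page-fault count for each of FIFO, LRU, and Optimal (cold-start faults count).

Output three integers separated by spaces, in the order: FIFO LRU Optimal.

--- FIFO ---
  step 0: ref 4 -> FAULT, frames=[4,-] (faults so far: 1)
  step 1: ref 1 -> FAULT, frames=[4,1] (faults so far: 2)
  step 2: ref 2 -> FAULT, evict 4, frames=[2,1] (faults so far: 3)
  step 3: ref 1 -> HIT, frames=[2,1] (faults so far: 3)
  step 4: ref 4 -> FAULT, evict 1, frames=[2,4] (faults so far: 4)
  step 5: ref 1 -> FAULT, evict 2, frames=[1,4] (faults so far: 5)
  step 6: ref 1 -> HIT, frames=[1,4] (faults so far: 5)
  step 7: ref 1 -> HIT, frames=[1,4] (faults so far: 5)
  step 8: ref 2 -> FAULT, evict 4, frames=[1,2] (faults so far: 6)
  step 9: ref 1 -> HIT, frames=[1,2] (faults so far: 6)
  step 10: ref 4 -> FAULT, evict 1, frames=[4,2] (faults so far: 7)
  step 11: ref 3 -> FAULT, evict 2, frames=[4,3] (faults so far: 8)
  step 12: ref 2 -> FAULT, evict 4, frames=[2,3] (faults so far: 9)
  step 13: ref 3 -> HIT, frames=[2,3] (faults so far: 9)
  step 14: ref 4 -> FAULT, evict 3, frames=[2,4] (faults so far: 10)
  FIFO total faults: 10
--- LRU ---
  step 0: ref 4 -> FAULT, frames=[4,-] (faults so far: 1)
  step 1: ref 1 -> FAULT, frames=[4,1] (faults so far: 2)
  step 2: ref 2 -> FAULT, evict 4, frames=[2,1] (faults so far: 3)
  step 3: ref 1 -> HIT, frames=[2,1] (faults so far: 3)
  step 4: ref 4 -> FAULT, evict 2, frames=[4,1] (faults so far: 4)
  step 5: ref 1 -> HIT, frames=[4,1] (faults so far: 4)
  step 6: ref 1 -> HIT, frames=[4,1] (faults so far: 4)
  step 7: ref 1 -> HIT, frames=[4,1] (faults so far: 4)
  step 8: ref 2 -> FAULT, evict 4, frames=[2,1] (faults so far: 5)
  step 9: ref 1 -> HIT, frames=[2,1] (faults so far: 5)
  step 10: ref 4 -> FAULT, evict 2, frames=[4,1] (faults so far: 6)
  step 11: ref 3 -> FAULT, evict 1, frames=[4,3] (faults so far: 7)
  step 12: ref 2 -> FAULT, evict 4, frames=[2,3] (faults so far: 8)
  step 13: ref 3 -> HIT, frames=[2,3] (faults so far: 8)
  step 14: ref 4 -> FAULT, evict 2, frames=[4,3] (faults so far: 9)
  LRU total faults: 9
--- Optimal ---
  step 0: ref 4 -> FAULT, frames=[4,-] (faults so far: 1)
  step 1: ref 1 -> FAULT, frames=[4,1] (faults so far: 2)
  step 2: ref 2 -> FAULT, evict 4, frames=[2,1] (faults so far: 3)
  step 3: ref 1 -> HIT, frames=[2,1] (faults so far: 3)
  step 4: ref 4 -> FAULT, evict 2, frames=[4,1] (faults so far: 4)
  step 5: ref 1 -> HIT, frames=[4,1] (faults so far: 4)
  step 6: ref 1 -> HIT, frames=[4,1] (faults so far: 4)
  step 7: ref 1 -> HIT, frames=[4,1] (faults so far: 4)
  step 8: ref 2 -> FAULT, evict 4, frames=[2,1] (faults so far: 5)
  step 9: ref 1 -> HIT, frames=[2,1] (faults so far: 5)
  step 10: ref 4 -> FAULT, evict 1, frames=[2,4] (faults so far: 6)
  step 11: ref 3 -> FAULT, evict 4, frames=[2,3] (faults so far: 7)
  step 12: ref 2 -> HIT, frames=[2,3] (faults so far: 7)
  step 13: ref 3 -> HIT, frames=[2,3] (faults so far: 7)
  step 14: ref 4 -> FAULT, evict 2, frames=[4,3] (faults so far: 8)
  Optimal total faults: 8

Answer: 10 9 8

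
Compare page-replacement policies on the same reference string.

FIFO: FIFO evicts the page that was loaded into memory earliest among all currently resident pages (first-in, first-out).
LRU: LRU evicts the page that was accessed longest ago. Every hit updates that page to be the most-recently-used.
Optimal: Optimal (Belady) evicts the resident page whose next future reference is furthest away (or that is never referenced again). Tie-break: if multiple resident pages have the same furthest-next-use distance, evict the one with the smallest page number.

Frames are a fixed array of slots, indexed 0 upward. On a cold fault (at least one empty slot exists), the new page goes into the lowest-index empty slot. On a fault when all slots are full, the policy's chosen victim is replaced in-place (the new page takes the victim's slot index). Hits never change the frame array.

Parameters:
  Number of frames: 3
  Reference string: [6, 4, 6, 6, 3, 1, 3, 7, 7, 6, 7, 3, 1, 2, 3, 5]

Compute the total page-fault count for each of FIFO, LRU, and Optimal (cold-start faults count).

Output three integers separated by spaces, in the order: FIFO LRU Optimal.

Answer: 10 9 8

Derivation:
--- FIFO ---
  step 0: ref 6 -> FAULT, frames=[6,-,-] (faults so far: 1)
  step 1: ref 4 -> FAULT, frames=[6,4,-] (faults so far: 2)
  step 2: ref 6 -> HIT, frames=[6,4,-] (faults so far: 2)
  step 3: ref 6 -> HIT, frames=[6,4,-] (faults so far: 2)
  step 4: ref 3 -> FAULT, frames=[6,4,3] (faults so far: 3)
  step 5: ref 1 -> FAULT, evict 6, frames=[1,4,3] (faults so far: 4)
  step 6: ref 3 -> HIT, frames=[1,4,3] (faults so far: 4)
  step 7: ref 7 -> FAULT, evict 4, frames=[1,7,3] (faults so far: 5)
  step 8: ref 7 -> HIT, frames=[1,7,3] (faults so far: 5)
  step 9: ref 6 -> FAULT, evict 3, frames=[1,7,6] (faults so far: 6)
  step 10: ref 7 -> HIT, frames=[1,7,6] (faults so far: 6)
  step 11: ref 3 -> FAULT, evict 1, frames=[3,7,6] (faults so far: 7)
  step 12: ref 1 -> FAULT, evict 7, frames=[3,1,6] (faults so far: 8)
  step 13: ref 2 -> FAULT, evict 6, frames=[3,1,2] (faults so far: 9)
  step 14: ref 3 -> HIT, frames=[3,1,2] (faults so far: 9)
  step 15: ref 5 -> FAULT, evict 3, frames=[5,1,2] (faults so far: 10)
  FIFO total faults: 10
--- LRU ---
  step 0: ref 6 -> FAULT, frames=[6,-,-] (faults so far: 1)
  step 1: ref 4 -> FAULT, frames=[6,4,-] (faults so far: 2)
  step 2: ref 6 -> HIT, frames=[6,4,-] (faults so far: 2)
  step 3: ref 6 -> HIT, frames=[6,4,-] (faults so far: 2)
  step 4: ref 3 -> FAULT, frames=[6,4,3] (faults so far: 3)
  step 5: ref 1 -> FAULT, evict 4, frames=[6,1,3] (faults so far: 4)
  step 6: ref 3 -> HIT, frames=[6,1,3] (faults so far: 4)
  step 7: ref 7 -> FAULT, evict 6, frames=[7,1,3] (faults so far: 5)
  step 8: ref 7 -> HIT, frames=[7,1,3] (faults so far: 5)
  step 9: ref 6 -> FAULT, evict 1, frames=[7,6,3] (faults so far: 6)
  step 10: ref 7 -> HIT, frames=[7,6,3] (faults so far: 6)
  step 11: ref 3 -> HIT, frames=[7,6,3] (faults so far: 6)
  step 12: ref 1 -> FAULT, evict 6, frames=[7,1,3] (faults so far: 7)
  step 13: ref 2 -> FAULT, evict 7, frames=[2,1,3] (faults so far: 8)
  step 14: ref 3 -> HIT, frames=[2,1,3] (faults so far: 8)
  step 15: ref 5 -> FAULT, evict 1, frames=[2,5,3] (faults so far: 9)
  LRU total faults: 9
--- Optimal ---
  step 0: ref 6 -> FAULT, frames=[6,-,-] (faults so far: 1)
  step 1: ref 4 -> FAULT, frames=[6,4,-] (faults so far: 2)
  step 2: ref 6 -> HIT, frames=[6,4,-] (faults so far: 2)
  step 3: ref 6 -> HIT, frames=[6,4,-] (faults so far: 2)
  step 4: ref 3 -> FAULT, frames=[6,4,3] (faults so far: 3)
  step 5: ref 1 -> FAULT, evict 4, frames=[6,1,3] (faults so far: 4)
  step 6: ref 3 -> HIT, frames=[6,1,3] (faults so far: 4)
  step 7: ref 7 -> FAULT, evict 1, frames=[6,7,3] (faults so far: 5)
  step 8: ref 7 -> HIT, frames=[6,7,3] (faults so far: 5)
  step 9: ref 6 -> HIT, frames=[6,7,3] (faults so far: 5)
  step 10: ref 7 -> HIT, frames=[6,7,3] (faults so far: 5)
  step 11: ref 3 -> HIT, frames=[6,7,3] (faults so far: 5)
  step 12: ref 1 -> FAULT, evict 6, frames=[1,7,3] (faults so far: 6)
  step 13: ref 2 -> FAULT, evict 1, frames=[2,7,3] (faults so far: 7)
  step 14: ref 3 -> HIT, frames=[2,7,3] (faults so far: 7)
  step 15: ref 5 -> FAULT, evict 2, frames=[5,7,3] (faults so far: 8)
  Optimal total faults: 8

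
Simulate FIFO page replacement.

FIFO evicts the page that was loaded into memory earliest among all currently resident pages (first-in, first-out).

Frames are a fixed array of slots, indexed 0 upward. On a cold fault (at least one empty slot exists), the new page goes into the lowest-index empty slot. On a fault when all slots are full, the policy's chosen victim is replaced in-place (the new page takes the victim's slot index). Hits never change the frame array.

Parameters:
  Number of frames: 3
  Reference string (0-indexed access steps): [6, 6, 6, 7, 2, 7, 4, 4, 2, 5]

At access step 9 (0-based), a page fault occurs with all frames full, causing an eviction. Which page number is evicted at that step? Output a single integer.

Step 0: ref 6 -> FAULT, frames=[6,-,-]
Step 1: ref 6 -> HIT, frames=[6,-,-]
Step 2: ref 6 -> HIT, frames=[6,-,-]
Step 3: ref 7 -> FAULT, frames=[6,7,-]
Step 4: ref 2 -> FAULT, frames=[6,7,2]
Step 5: ref 7 -> HIT, frames=[6,7,2]
Step 6: ref 4 -> FAULT, evict 6, frames=[4,7,2]
Step 7: ref 4 -> HIT, frames=[4,7,2]
Step 8: ref 2 -> HIT, frames=[4,7,2]
Step 9: ref 5 -> FAULT, evict 7, frames=[4,5,2]
At step 9: evicted page 7

Answer: 7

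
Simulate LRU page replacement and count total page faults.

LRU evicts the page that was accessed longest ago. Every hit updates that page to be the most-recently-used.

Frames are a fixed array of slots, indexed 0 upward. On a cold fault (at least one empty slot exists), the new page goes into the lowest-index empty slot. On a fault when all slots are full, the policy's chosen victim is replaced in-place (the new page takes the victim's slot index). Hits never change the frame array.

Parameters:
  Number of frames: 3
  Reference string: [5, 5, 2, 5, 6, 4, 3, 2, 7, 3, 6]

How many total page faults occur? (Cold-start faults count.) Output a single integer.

Answer: 8

Derivation:
Step 0: ref 5 → FAULT, frames=[5,-,-]
Step 1: ref 5 → HIT, frames=[5,-,-]
Step 2: ref 2 → FAULT, frames=[5,2,-]
Step 3: ref 5 → HIT, frames=[5,2,-]
Step 4: ref 6 → FAULT, frames=[5,2,6]
Step 5: ref 4 → FAULT (evict 2), frames=[5,4,6]
Step 6: ref 3 → FAULT (evict 5), frames=[3,4,6]
Step 7: ref 2 → FAULT (evict 6), frames=[3,4,2]
Step 8: ref 7 → FAULT (evict 4), frames=[3,7,2]
Step 9: ref 3 → HIT, frames=[3,7,2]
Step 10: ref 6 → FAULT (evict 2), frames=[3,7,6]
Total faults: 8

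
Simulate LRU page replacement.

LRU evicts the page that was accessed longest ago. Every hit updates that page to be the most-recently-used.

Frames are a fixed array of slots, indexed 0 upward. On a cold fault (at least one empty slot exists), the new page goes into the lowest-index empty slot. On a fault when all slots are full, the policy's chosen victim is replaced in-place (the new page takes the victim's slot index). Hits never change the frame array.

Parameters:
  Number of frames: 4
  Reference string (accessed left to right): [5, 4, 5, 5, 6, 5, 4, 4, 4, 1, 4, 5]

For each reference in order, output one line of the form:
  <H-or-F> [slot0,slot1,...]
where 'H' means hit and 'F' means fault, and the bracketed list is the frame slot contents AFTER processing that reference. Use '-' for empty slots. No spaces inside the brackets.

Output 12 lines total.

F [5,-,-,-]
F [5,4,-,-]
H [5,4,-,-]
H [5,4,-,-]
F [5,4,6,-]
H [5,4,6,-]
H [5,4,6,-]
H [5,4,6,-]
H [5,4,6,-]
F [5,4,6,1]
H [5,4,6,1]
H [5,4,6,1]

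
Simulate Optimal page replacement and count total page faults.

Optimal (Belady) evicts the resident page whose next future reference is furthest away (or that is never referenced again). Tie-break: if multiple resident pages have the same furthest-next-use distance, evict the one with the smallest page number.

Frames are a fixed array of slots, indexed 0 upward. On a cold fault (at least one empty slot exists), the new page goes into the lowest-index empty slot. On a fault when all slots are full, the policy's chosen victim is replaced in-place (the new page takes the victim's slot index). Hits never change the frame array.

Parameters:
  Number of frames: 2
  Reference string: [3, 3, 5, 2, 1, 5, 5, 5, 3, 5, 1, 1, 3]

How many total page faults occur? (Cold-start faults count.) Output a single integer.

Step 0: ref 3 → FAULT, frames=[3,-]
Step 1: ref 3 → HIT, frames=[3,-]
Step 2: ref 5 → FAULT, frames=[3,5]
Step 3: ref 2 → FAULT (evict 3), frames=[2,5]
Step 4: ref 1 → FAULT (evict 2), frames=[1,5]
Step 5: ref 5 → HIT, frames=[1,5]
Step 6: ref 5 → HIT, frames=[1,5]
Step 7: ref 5 → HIT, frames=[1,5]
Step 8: ref 3 → FAULT (evict 1), frames=[3,5]
Step 9: ref 5 → HIT, frames=[3,5]
Step 10: ref 1 → FAULT (evict 5), frames=[3,1]
Step 11: ref 1 → HIT, frames=[3,1]
Step 12: ref 3 → HIT, frames=[3,1]
Total faults: 6

Answer: 6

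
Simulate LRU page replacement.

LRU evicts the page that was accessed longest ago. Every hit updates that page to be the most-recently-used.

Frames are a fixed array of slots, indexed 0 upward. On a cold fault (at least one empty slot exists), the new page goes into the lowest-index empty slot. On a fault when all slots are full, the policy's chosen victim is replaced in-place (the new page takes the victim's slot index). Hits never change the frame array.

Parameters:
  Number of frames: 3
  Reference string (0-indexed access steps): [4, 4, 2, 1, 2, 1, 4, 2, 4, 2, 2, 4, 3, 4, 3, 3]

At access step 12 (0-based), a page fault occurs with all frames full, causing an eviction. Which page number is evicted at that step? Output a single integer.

Answer: 1

Derivation:
Step 0: ref 4 -> FAULT, frames=[4,-,-]
Step 1: ref 4 -> HIT, frames=[4,-,-]
Step 2: ref 2 -> FAULT, frames=[4,2,-]
Step 3: ref 1 -> FAULT, frames=[4,2,1]
Step 4: ref 2 -> HIT, frames=[4,2,1]
Step 5: ref 1 -> HIT, frames=[4,2,1]
Step 6: ref 4 -> HIT, frames=[4,2,1]
Step 7: ref 2 -> HIT, frames=[4,2,1]
Step 8: ref 4 -> HIT, frames=[4,2,1]
Step 9: ref 2 -> HIT, frames=[4,2,1]
Step 10: ref 2 -> HIT, frames=[4,2,1]
Step 11: ref 4 -> HIT, frames=[4,2,1]
Step 12: ref 3 -> FAULT, evict 1, frames=[4,2,3]
At step 12: evicted page 1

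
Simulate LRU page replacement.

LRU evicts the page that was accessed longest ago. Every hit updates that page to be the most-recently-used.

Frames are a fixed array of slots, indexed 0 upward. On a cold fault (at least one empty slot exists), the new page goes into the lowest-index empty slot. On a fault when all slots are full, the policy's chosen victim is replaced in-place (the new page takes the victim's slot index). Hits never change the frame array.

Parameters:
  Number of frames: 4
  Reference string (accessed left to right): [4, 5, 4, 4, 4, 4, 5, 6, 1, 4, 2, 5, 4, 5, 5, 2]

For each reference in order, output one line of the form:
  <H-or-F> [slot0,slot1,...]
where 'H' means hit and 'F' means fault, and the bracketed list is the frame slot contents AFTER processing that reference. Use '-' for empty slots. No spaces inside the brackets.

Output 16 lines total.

F [4,-,-,-]
F [4,5,-,-]
H [4,5,-,-]
H [4,5,-,-]
H [4,5,-,-]
H [4,5,-,-]
H [4,5,-,-]
F [4,5,6,-]
F [4,5,6,1]
H [4,5,6,1]
F [4,2,6,1]
F [4,2,5,1]
H [4,2,5,1]
H [4,2,5,1]
H [4,2,5,1]
H [4,2,5,1]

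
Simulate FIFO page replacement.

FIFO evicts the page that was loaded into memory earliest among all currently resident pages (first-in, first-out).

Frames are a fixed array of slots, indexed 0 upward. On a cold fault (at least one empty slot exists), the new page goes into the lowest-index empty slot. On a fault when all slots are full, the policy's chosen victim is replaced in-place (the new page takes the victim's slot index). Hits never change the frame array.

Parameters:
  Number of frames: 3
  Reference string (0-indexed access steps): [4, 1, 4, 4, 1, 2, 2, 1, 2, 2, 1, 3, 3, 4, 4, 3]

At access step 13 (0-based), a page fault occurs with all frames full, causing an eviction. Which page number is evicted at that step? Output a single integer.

Answer: 1

Derivation:
Step 0: ref 4 -> FAULT, frames=[4,-,-]
Step 1: ref 1 -> FAULT, frames=[4,1,-]
Step 2: ref 4 -> HIT, frames=[4,1,-]
Step 3: ref 4 -> HIT, frames=[4,1,-]
Step 4: ref 1 -> HIT, frames=[4,1,-]
Step 5: ref 2 -> FAULT, frames=[4,1,2]
Step 6: ref 2 -> HIT, frames=[4,1,2]
Step 7: ref 1 -> HIT, frames=[4,1,2]
Step 8: ref 2 -> HIT, frames=[4,1,2]
Step 9: ref 2 -> HIT, frames=[4,1,2]
Step 10: ref 1 -> HIT, frames=[4,1,2]
Step 11: ref 3 -> FAULT, evict 4, frames=[3,1,2]
Step 12: ref 3 -> HIT, frames=[3,1,2]
Step 13: ref 4 -> FAULT, evict 1, frames=[3,4,2]
At step 13: evicted page 1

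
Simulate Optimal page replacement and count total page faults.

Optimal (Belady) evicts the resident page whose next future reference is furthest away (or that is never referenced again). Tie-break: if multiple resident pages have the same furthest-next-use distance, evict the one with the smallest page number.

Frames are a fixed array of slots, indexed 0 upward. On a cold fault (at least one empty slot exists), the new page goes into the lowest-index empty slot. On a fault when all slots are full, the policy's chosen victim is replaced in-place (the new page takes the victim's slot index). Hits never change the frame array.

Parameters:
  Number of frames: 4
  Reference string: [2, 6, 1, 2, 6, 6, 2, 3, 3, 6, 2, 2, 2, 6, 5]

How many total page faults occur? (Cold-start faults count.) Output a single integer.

Step 0: ref 2 → FAULT, frames=[2,-,-,-]
Step 1: ref 6 → FAULT, frames=[2,6,-,-]
Step 2: ref 1 → FAULT, frames=[2,6,1,-]
Step 3: ref 2 → HIT, frames=[2,6,1,-]
Step 4: ref 6 → HIT, frames=[2,6,1,-]
Step 5: ref 6 → HIT, frames=[2,6,1,-]
Step 6: ref 2 → HIT, frames=[2,6,1,-]
Step 7: ref 3 → FAULT, frames=[2,6,1,3]
Step 8: ref 3 → HIT, frames=[2,6,1,3]
Step 9: ref 6 → HIT, frames=[2,6,1,3]
Step 10: ref 2 → HIT, frames=[2,6,1,3]
Step 11: ref 2 → HIT, frames=[2,6,1,3]
Step 12: ref 2 → HIT, frames=[2,6,1,3]
Step 13: ref 6 → HIT, frames=[2,6,1,3]
Step 14: ref 5 → FAULT (evict 1), frames=[2,6,5,3]
Total faults: 5

Answer: 5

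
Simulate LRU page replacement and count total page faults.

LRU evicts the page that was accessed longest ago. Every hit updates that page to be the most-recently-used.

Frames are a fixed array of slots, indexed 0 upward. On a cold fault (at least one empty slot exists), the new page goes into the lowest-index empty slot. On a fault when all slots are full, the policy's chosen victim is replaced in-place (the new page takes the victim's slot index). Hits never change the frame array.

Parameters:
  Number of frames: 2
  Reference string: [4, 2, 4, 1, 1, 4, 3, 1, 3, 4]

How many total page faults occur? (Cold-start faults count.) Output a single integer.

Answer: 6

Derivation:
Step 0: ref 4 → FAULT, frames=[4,-]
Step 1: ref 2 → FAULT, frames=[4,2]
Step 2: ref 4 → HIT, frames=[4,2]
Step 3: ref 1 → FAULT (evict 2), frames=[4,1]
Step 4: ref 1 → HIT, frames=[4,1]
Step 5: ref 4 → HIT, frames=[4,1]
Step 6: ref 3 → FAULT (evict 1), frames=[4,3]
Step 7: ref 1 → FAULT (evict 4), frames=[1,3]
Step 8: ref 3 → HIT, frames=[1,3]
Step 9: ref 4 → FAULT (evict 1), frames=[4,3]
Total faults: 6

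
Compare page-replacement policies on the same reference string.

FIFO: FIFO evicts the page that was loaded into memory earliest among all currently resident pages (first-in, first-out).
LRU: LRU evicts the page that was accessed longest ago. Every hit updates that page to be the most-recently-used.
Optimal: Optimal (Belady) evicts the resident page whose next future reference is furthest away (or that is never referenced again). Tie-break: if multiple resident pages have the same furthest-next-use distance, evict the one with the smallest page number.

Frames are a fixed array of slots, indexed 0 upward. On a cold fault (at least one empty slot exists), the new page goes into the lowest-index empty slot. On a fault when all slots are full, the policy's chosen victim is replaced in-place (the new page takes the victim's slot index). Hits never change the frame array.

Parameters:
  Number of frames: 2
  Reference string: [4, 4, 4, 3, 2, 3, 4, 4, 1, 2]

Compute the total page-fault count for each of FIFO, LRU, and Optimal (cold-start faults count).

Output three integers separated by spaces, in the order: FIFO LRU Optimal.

--- FIFO ---
  step 0: ref 4 -> FAULT, frames=[4,-] (faults so far: 1)
  step 1: ref 4 -> HIT, frames=[4,-] (faults so far: 1)
  step 2: ref 4 -> HIT, frames=[4,-] (faults so far: 1)
  step 3: ref 3 -> FAULT, frames=[4,3] (faults so far: 2)
  step 4: ref 2 -> FAULT, evict 4, frames=[2,3] (faults so far: 3)
  step 5: ref 3 -> HIT, frames=[2,3] (faults so far: 3)
  step 6: ref 4 -> FAULT, evict 3, frames=[2,4] (faults so far: 4)
  step 7: ref 4 -> HIT, frames=[2,4] (faults so far: 4)
  step 8: ref 1 -> FAULT, evict 2, frames=[1,4] (faults so far: 5)
  step 9: ref 2 -> FAULT, evict 4, frames=[1,2] (faults so far: 6)
  FIFO total faults: 6
--- LRU ---
  step 0: ref 4 -> FAULT, frames=[4,-] (faults so far: 1)
  step 1: ref 4 -> HIT, frames=[4,-] (faults so far: 1)
  step 2: ref 4 -> HIT, frames=[4,-] (faults so far: 1)
  step 3: ref 3 -> FAULT, frames=[4,3] (faults so far: 2)
  step 4: ref 2 -> FAULT, evict 4, frames=[2,3] (faults so far: 3)
  step 5: ref 3 -> HIT, frames=[2,3] (faults so far: 3)
  step 6: ref 4 -> FAULT, evict 2, frames=[4,3] (faults so far: 4)
  step 7: ref 4 -> HIT, frames=[4,3] (faults so far: 4)
  step 8: ref 1 -> FAULT, evict 3, frames=[4,1] (faults so far: 5)
  step 9: ref 2 -> FAULT, evict 4, frames=[2,1] (faults so far: 6)
  LRU total faults: 6
--- Optimal ---
  step 0: ref 4 -> FAULT, frames=[4,-] (faults so far: 1)
  step 1: ref 4 -> HIT, frames=[4,-] (faults so far: 1)
  step 2: ref 4 -> HIT, frames=[4,-] (faults so far: 1)
  step 3: ref 3 -> FAULT, frames=[4,3] (faults so far: 2)
  step 4: ref 2 -> FAULT, evict 4, frames=[2,3] (faults so far: 3)
  step 5: ref 3 -> HIT, frames=[2,3] (faults so far: 3)
  step 6: ref 4 -> FAULT, evict 3, frames=[2,4] (faults so far: 4)
  step 7: ref 4 -> HIT, frames=[2,4] (faults so far: 4)
  step 8: ref 1 -> FAULT, evict 4, frames=[2,1] (faults so far: 5)
  step 9: ref 2 -> HIT, frames=[2,1] (faults so far: 5)
  Optimal total faults: 5

Answer: 6 6 5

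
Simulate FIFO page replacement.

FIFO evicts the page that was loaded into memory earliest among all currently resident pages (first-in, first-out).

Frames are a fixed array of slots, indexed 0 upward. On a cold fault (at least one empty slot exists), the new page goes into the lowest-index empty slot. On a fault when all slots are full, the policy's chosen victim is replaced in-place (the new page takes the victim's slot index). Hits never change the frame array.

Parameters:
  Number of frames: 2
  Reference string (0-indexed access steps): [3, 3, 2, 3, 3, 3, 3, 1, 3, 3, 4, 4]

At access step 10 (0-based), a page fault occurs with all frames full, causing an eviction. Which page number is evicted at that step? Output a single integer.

Answer: 1

Derivation:
Step 0: ref 3 -> FAULT, frames=[3,-]
Step 1: ref 3 -> HIT, frames=[3,-]
Step 2: ref 2 -> FAULT, frames=[3,2]
Step 3: ref 3 -> HIT, frames=[3,2]
Step 4: ref 3 -> HIT, frames=[3,2]
Step 5: ref 3 -> HIT, frames=[3,2]
Step 6: ref 3 -> HIT, frames=[3,2]
Step 7: ref 1 -> FAULT, evict 3, frames=[1,2]
Step 8: ref 3 -> FAULT, evict 2, frames=[1,3]
Step 9: ref 3 -> HIT, frames=[1,3]
Step 10: ref 4 -> FAULT, evict 1, frames=[4,3]
At step 10: evicted page 1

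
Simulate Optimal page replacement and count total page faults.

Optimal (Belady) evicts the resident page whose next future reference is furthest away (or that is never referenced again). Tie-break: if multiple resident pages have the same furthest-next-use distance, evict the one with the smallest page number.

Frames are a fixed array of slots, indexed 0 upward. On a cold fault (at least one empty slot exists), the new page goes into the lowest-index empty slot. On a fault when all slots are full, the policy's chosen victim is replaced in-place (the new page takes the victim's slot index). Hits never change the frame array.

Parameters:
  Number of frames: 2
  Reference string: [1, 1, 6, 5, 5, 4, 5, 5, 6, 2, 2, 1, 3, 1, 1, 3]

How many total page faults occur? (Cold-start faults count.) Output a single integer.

Step 0: ref 1 → FAULT, frames=[1,-]
Step 1: ref 1 → HIT, frames=[1,-]
Step 2: ref 6 → FAULT, frames=[1,6]
Step 3: ref 5 → FAULT (evict 1), frames=[5,6]
Step 4: ref 5 → HIT, frames=[5,6]
Step 5: ref 4 → FAULT (evict 6), frames=[5,4]
Step 6: ref 5 → HIT, frames=[5,4]
Step 7: ref 5 → HIT, frames=[5,4]
Step 8: ref 6 → FAULT (evict 4), frames=[5,6]
Step 9: ref 2 → FAULT (evict 5), frames=[2,6]
Step 10: ref 2 → HIT, frames=[2,6]
Step 11: ref 1 → FAULT (evict 2), frames=[1,6]
Step 12: ref 3 → FAULT (evict 6), frames=[1,3]
Step 13: ref 1 → HIT, frames=[1,3]
Step 14: ref 1 → HIT, frames=[1,3]
Step 15: ref 3 → HIT, frames=[1,3]
Total faults: 8

Answer: 8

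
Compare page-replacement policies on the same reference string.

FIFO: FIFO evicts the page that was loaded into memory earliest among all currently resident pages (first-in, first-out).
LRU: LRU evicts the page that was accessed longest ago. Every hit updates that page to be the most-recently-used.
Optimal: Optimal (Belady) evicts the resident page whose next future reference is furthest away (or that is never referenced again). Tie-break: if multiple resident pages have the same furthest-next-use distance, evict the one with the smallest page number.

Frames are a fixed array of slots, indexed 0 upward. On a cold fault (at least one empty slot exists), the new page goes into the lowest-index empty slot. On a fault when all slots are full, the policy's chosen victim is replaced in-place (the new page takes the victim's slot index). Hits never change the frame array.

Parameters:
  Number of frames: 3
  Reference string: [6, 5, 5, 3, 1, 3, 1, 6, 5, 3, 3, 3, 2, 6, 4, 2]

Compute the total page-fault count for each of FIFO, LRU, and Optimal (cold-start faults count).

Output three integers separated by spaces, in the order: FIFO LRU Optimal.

Answer: 10 10 7

Derivation:
--- FIFO ---
  step 0: ref 6 -> FAULT, frames=[6,-,-] (faults so far: 1)
  step 1: ref 5 -> FAULT, frames=[6,5,-] (faults so far: 2)
  step 2: ref 5 -> HIT, frames=[6,5,-] (faults so far: 2)
  step 3: ref 3 -> FAULT, frames=[6,5,3] (faults so far: 3)
  step 4: ref 1 -> FAULT, evict 6, frames=[1,5,3] (faults so far: 4)
  step 5: ref 3 -> HIT, frames=[1,5,3] (faults so far: 4)
  step 6: ref 1 -> HIT, frames=[1,5,3] (faults so far: 4)
  step 7: ref 6 -> FAULT, evict 5, frames=[1,6,3] (faults so far: 5)
  step 8: ref 5 -> FAULT, evict 3, frames=[1,6,5] (faults so far: 6)
  step 9: ref 3 -> FAULT, evict 1, frames=[3,6,5] (faults so far: 7)
  step 10: ref 3 -> HIT, frames=[3,6,5] (faults so far: 7)
  step 11: ref 3 -> HIT, frames=[3,6,5] (faults so far: 7)
  step 12: ref 2 -> FAULT, evict 6, frames=[3,2,5] (faults so far: 8)
  step 13: ref 6 -> FAULT, evict 5, frames=[3,2,6] (faults so far: 9)
  step 14: ref 4 -> FAULT, evict 3, frames=[4,2,6] (faults so far: 10)
  step 15: ref 2 -> HIT, frames=[4,2,6] (faults so far: 10)
  FIFO total faults: 10
--- LRU ---
  step 0: ref 6 -> FAULT, frames=[6,-,-] (faults so far: 1)
  step 1: ref 5 -> FAULT, frames=[6,5,-] (faults so far: 2)
  step 2: ref 5 -> HIT, frames=[6,5,-] (faults so far: 2)
  step 3: ref 3 -> FAULT, frames=[6,5,3] (faults so far: 3)
  step 4: ref 1 -> FAULT, evict 6, frames=[1,5,3] (faults so far: 4)
  step 5: ref 3 -> HIT, frames=[1,5,3] (faults so far: 4)
  step 6: ref 1 -> HIT, frames=[1,5,3] (faults so far: 4)
  step 7: ref 6 -> FAULT, evict 5, frames=[1,6,3] (faults so far: 5)
  step 8: ref 5 -> FAULT, evict 3, frames=[1,6,5] (faults so far: 6)
  step 9: ref 3 -> FAULT, evict 1, frames=[3,6,5] (faults so far: 7)
  step 10: ref 3 -> HIT, frames=[3,6,5] (faults so far: 7)
  step 11: ref 3 -> HIT, frames=[3,6,5] (faults so far: 7)
  step 12: ref 2 -> FAULT, evict 6, frames=[3,2,5] (faults so far: 8)
  step 13: ref 6 -> FAULT, evict 5, frames=[3,2,6] (faults so far: 9)
  step 14: ref 4 -> FAULT, evict 3, frames=[4,2,6] (faults so far: 10)
  step 15: ref 2 -> HIT, frames=[4,2,6] (faults so far: 10)
  LRU total faults: 10
--- Optimal ---
  step 0: ref 6 -> FAULT, frames=[6,-,-] (faults so far: 1)
  step 1: ref 5 -> FAULT, frames=[6,5,-] (faults so far: 2)
  step 2: ref 5 -> HIT, frames=[6,5,-] (faults so far: 2)
  step 3: ref 3 -> FAULT, frames=[6,5,3] (faults so far: 3)
  step 4: ref 1 -> FAULT, evict 5, frames=[6,1,3] (faults so far: 4)
  step 5: ref 3 -> HIT, frames=[6,1,3] (faults so far: 4)
  step 6: ref 1 -> HIT, frames=[6,1,3] (faults so far: 4)
  step 7: ref 6 -> HIT, frames=[6,1,3] (faults so far: 4)
  step 8: ref 5 -> FAULT, evict 1, frames=[6,5,3] (faults so far: 5)
  step 9: ref 3 -> HIT, frames=[6,5,3] (faults so far: 5)
  step 10: ref 3 -> HIT, frames=[6,5,3] (faults so far: 5)
  step 11: ref 3 -> HIT, frames=[6,5,3] (faults so far: 5)
  step 12: ref 2 -> FAULT, evict 3, frames=[6,5,2] (faults so far: 6)
  step 13: ref 6 -> HIT, frames=[6,5,2] (faults so far: 6)
  step 14: ref 4 -> FAULT, evict 5, frames=[6,4,2] (faults so far: 7)
  step 15: ref 2 -> HIT, frames=[6,4,2] (faults so far: 7)
  Optimal total faults: 7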